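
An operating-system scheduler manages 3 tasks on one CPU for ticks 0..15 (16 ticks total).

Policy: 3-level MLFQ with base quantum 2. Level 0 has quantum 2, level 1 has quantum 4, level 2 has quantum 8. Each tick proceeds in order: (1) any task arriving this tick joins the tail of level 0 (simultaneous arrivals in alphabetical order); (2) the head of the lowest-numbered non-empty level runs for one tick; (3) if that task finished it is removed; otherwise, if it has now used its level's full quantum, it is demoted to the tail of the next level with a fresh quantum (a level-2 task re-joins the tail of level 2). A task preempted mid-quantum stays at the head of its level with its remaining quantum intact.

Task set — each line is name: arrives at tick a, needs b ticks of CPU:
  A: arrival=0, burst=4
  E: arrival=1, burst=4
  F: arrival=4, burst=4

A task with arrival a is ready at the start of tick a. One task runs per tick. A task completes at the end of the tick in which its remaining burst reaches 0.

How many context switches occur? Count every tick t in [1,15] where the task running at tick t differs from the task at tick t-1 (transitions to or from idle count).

context switches = 6

t=0: L0/L1/L2 = A/-/- → run A
t=1: L0/L1/L2 = AE/-/- → run A
t=2: L0/L1/L2 = E/A/- → run E
t=3: L0/L1/L2 = E/A/- → run E
t=4: L0/L1/L2 = F/AE/- → run F
t=5: L0/L1/L2 = F/AE/- → run F
t=6: L0/L1/L2 = -/AEF/- → run A
t=7: L0/L1/L2 = -/AEF/- → run A
t=8: L0/L1/L2 = -/EF/- → run E
t=9: L0/L1/L2 = -/EF/- → run E
t=10: L0/L1/L2 = -/F/- → run F
t=11: L0/L1/L2 = -/F/- → run F
t=12: (idle)
t=13: (idle)
t=14: (idle)
t=15: (idle)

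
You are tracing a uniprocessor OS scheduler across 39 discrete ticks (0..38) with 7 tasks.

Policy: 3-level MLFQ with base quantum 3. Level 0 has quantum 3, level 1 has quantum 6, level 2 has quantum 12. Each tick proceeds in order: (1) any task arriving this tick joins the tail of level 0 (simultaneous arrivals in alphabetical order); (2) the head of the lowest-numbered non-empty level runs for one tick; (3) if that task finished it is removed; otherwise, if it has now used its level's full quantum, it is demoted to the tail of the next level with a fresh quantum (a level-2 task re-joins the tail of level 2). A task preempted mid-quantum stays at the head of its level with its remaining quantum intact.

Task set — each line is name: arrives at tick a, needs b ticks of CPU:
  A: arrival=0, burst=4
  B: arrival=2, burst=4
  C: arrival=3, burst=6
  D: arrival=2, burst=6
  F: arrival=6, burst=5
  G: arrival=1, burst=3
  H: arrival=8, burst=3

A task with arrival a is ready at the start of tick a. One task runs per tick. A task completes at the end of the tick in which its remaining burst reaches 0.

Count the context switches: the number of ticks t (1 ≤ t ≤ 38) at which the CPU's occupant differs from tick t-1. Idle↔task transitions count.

context switches = 12

t=0: L0/L1/L2 = A/-/- → run A
t=1: L0/L1/L2 = AG/-/- → run A
t=2: L0/L1/L2 = AGBD/-/- → run A
t=3: L0/L1/L2 = GBDC/A/- → run G
t=4: L0/L1/L2 = GBDC/A/- → run G
t=5: L0/L1/L2 = GBDC/A/- → run G
t=6: L0/L1/L2 = BDCF/A/- → run B
t=7: L0/L1/L2 = BDCF/A/- → run B
t=8: L0/L1/L2 = BDCFH/A/- → run B
t=9: L0/L1/L2 = DCFH/AB/- → run D
t=10: L0/L1/L2 = DCFH/AB/- → run D
t=11: L0/L1/L2 = DCFH/AB/- → run D
t=12: L0/L1/L2 = CFH/ABD/- → run C
t=13: L0/L1/L2 = CFH/ABD/- → run C
t=14: L0/L1/L2 = CFH/ABD/- → run C
t=15: L0/L1/L2 = FH/ABDC/- → run F
t=16: L0/L1/L2 = FH/ABDC/- → run F
t=17: L0/L1/L2 = FH/ABDC/- → run F
t=18: L0/L1/L2 = H/ABDCF/- → run H
t=19: L0/L1/L2 = H/ABDCF/- → run H
t=20: L0/L1/L2 = H/ABDCF/- → run H
t=21: L0/L1/L2 = -/ABDCF/- → run A
t=22: L0/L1/L2 = -/BDCF/- → run B
t=23: L0/L1/L2 = -/DCF/- → run D
t=24: L0/L1/L2 = -/DCF/- → run D
t=25: L0/L1/L2 = -/DCF/- → run D
t=26: L0/L1/L2 = -/CF/- → run C
t=27: L0/L1/L2 = -/CF/- → run C
t=28: L0/L1/L2 = -/CF/- → run C
t=29: L0/L1/L2 = -/F/- → run F
t=30: L0/L1/L2 = -/F/- → run F
t=31: (idle)
t=32: (idle)
t=33: (idle)
t=34: (idle)
t=35: (idle)
t=36: (idle)
t=37: (idle)
t=38: (idle)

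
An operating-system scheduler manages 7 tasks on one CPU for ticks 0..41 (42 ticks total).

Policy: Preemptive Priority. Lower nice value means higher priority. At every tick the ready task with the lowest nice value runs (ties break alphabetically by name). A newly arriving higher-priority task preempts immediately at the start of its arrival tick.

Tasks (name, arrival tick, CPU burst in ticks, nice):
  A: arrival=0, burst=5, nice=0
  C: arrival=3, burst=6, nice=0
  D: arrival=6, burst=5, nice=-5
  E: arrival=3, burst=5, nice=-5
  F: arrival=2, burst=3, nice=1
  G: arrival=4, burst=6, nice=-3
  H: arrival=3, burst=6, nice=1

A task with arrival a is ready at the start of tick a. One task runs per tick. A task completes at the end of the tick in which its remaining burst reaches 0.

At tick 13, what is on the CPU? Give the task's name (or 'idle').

running at tick 13 = G

t=0: ready={A} → run A
t=1: ready={A} → run A
t=2: ready={A,F} → run A
t=3: ready={A,C,E,F,H} → run E
t=4: ready={A,C,E,F,G,H} → run E
t=5: ready={A,C,E,F,G,H} → run E
t=6: ready={A,C,D,E,F,G,H} → run D
t=7: ready={A,C,D,E,F,G,H} → run D
t=8: ready={A,C,D,E,F,G,H} → run D
t=9: ready={A,C,D,E,F,G,H} → run D
t=10: ready={A,C,D,E,F,G,H} → run D
t=11: ready={A,C,E,F,G,H} → run E
t=12: ready={A,C,E,F,G,H} → run E
t=13: ready={A,C,F,G,H} → run G
t=14: ready={A,C,F,G,H} → run G
t=15: ready={A,C,F,G,H} → run G
t=16: ready={A,C,F,G,H} → run G
t=17: ready={A,C,F,G,H} → run G
t=18: ready={A,C,F,G,H} → run G
t=19: ready={A,C,F,H} → run A
t=20: ready={A,C,F,H} → run A
t=21: ready={C,F,H} → run C
t=22: ready={C,F,H} → run C
t=23: ready={C,F,H} → run C
t=24: ready={C,F,H} → run C
t=25: ready={C,F,H} → run C
t=26: ready={C,F,H} → run C
t=27: ready={F,H} → run F
t=28: ready={F,H} → run F
t=29: ready={F,H} → run F
t=30: ready={H} → run H
t=31: ready={H} → run H
t=32: ready={H} → run H
t=33: ready={H} → run H
t=34: ready={H} → run H
t=35: ready={H} → run H
t=36: (idle)
t=37: (idle)
t=38: (idle)
t=39: (idle)
t=40: (idle)
t=41: (idle)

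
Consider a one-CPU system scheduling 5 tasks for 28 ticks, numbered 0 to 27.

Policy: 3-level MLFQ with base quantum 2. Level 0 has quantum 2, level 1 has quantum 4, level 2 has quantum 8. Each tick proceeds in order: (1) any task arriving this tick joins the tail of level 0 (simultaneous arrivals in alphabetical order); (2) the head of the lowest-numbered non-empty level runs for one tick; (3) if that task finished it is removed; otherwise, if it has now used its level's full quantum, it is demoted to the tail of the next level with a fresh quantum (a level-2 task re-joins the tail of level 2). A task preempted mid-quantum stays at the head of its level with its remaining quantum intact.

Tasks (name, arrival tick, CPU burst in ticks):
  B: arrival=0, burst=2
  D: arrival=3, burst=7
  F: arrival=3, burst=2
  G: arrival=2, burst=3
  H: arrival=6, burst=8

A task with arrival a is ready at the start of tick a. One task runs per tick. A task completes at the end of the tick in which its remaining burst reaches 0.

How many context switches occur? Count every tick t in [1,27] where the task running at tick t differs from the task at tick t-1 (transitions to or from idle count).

t=0: L0/L1/L2 = B/-/- → run B
t=1: L0/L1/L2 = B/-/- → run B
t=2: L0/L1/L2 = G/-/- → run G
t=3: L0/L1/L2 = GDF/-/- → run G
t=4: L0/L1/L2 = DF/G/- → run D
t=5: L0/L1/L2 = DF/G/- → run D
t=6: L0/L1/L2 = FH/GD/- → run F
t=7: L0/L1/L2 = FH/GD/- → run F
t=8: L0/L1/L2 = H/GD/- → run H
t=9: L0/L1/L2 = H/GD/- → run H
t=10: L0/L1/L2 = -/GDH/- → run G
t=11: L0/L1/L2 = -/DH/- → run D
t=12: L0/L1/L2 = -/DH/- → run D
t=13: L0/L1/L2 = -/DH/- → run D
t=14: L0/L1/L2 = -/DH/- → run D
t=15: L0/L1/L2 = -/H/D → run H
t=16: L0/L1/L2 = -/H/D → run H
t=17: L0/L1/L2 = -/H/D → run H
t=18: L0/L1/L2 = -/H/D → run H
t=19: L0/L1/L2 = -/-/DH → run D
t=20: L0/L1/L2 = -/-/H → run H
t=21: L0/L1/L2 = -/-/H → run H
t=22: (idle)
t=23: (idle)
t=24: (idle)
t=25: (idle)
t=26: (idle)
t=27: (idle)

context switches = 10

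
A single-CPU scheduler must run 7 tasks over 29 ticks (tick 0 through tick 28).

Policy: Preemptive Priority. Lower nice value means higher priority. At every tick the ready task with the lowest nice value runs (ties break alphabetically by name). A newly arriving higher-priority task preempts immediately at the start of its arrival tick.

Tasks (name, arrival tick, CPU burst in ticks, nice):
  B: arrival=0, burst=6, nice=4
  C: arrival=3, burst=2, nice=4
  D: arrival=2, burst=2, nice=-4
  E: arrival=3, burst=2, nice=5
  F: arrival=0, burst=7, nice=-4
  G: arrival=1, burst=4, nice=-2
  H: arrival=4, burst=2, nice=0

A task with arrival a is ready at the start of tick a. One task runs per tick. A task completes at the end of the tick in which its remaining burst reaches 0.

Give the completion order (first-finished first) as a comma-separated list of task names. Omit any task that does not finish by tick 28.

completion order = D, F, G, H, B, C, E

t=0: ready={B,F} → run F
t=1: ready={B,F,G} → run F
t=2: ready={B,D,F,G} → run D
t=3: ready={B,C,D,E,F,G} → run D
t=4: ready={B,C,E,F,G,H} → run F
t=5: ready={B,C,E,F,G,H} → run F
t=6: ready={B,C,E,F,G,H} → run F
t=7: ready={B,C,E,F,G,H} → run F
t=8: ready={B,C,E,F,G,H} → run F
t=9: ready={B,C,E,G,H} → run G
t=10: ready={B,C,E,G,H} → run G
t=11: ready={B,C,E,G,H} → run G
t=12: ready={B,C,E,G,H} → run G
t=13: ready={B,C,E,H} → run H
t=14: ready={B,C,E,H} → run H
t=15: ready={B,C,E} → run B
t=16: ready={B,C,E} → run B
t=17: ready={B,C,E} → run B
t=18: ready={B,C,E} → run B
t=19: ready={B,C,E} → run B
t=20: ready={B,C,E} → run B
t=21: ready={C,E} → run C
t=22: ready={C,E} → run C
t=23: ready={E} → run E
t=24: ready={E} → run E
t=25: (idle)
t=26: (idle)
t=27: (idle)
t=28: (idle)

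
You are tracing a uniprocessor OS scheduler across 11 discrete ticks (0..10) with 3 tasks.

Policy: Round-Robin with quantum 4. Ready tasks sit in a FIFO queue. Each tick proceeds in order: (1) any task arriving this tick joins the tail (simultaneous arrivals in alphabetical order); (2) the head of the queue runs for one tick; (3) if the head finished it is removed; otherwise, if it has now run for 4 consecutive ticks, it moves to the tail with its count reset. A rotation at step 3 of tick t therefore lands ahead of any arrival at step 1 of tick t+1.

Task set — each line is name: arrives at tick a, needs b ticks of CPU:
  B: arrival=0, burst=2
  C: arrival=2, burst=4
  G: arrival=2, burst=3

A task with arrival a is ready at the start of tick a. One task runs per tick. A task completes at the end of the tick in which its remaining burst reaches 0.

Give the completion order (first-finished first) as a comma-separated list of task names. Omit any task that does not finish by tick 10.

t=0: queue=[B] q_used=0 → run B
t=1: queue=[B] q_used=1 → run B
t=2: queue=[C,G] q_used=0 → run C
t=3: queue=[C,G] q_used=1 → run C
t=4: queue=[C,G] q_used=2 → run C
t=5: queue=[C,G] q_used=3 → run C
t=6: queue=[G] q_used=0 → run G
t=7: queue=[G] q_used=1 → run G
t=8: queue=[G] q_used=2 → run G
t=9: (idle)
t=10: (idle)

completion order = B, C, G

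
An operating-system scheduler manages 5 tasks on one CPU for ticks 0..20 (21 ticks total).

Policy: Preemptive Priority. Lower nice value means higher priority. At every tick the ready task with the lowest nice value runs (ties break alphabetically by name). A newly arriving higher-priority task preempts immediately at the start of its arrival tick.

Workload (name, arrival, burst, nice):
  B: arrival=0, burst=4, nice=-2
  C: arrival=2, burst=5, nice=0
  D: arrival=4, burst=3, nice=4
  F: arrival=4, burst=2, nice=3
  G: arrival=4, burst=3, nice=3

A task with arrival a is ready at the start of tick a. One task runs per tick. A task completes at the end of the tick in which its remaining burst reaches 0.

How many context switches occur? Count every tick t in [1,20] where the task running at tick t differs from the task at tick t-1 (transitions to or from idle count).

context switches = 5

t=0: ready={B} → run B
t=1: ready={B} → run B
t=2: ready={B,C} → run B
t=3: ready={B,C} → run B
t=4: ready={C,D,F,G} → run C
t=5: ready={C,D,F,G} → run C
t=6: ready={C,D,F,G} → run C
t=7: ready={C,D,F,G} → run C
t=8: ready={C,D,F,G} → run C
t=9: ready={D,F,G} → run F
t=10: ready={D,F,G} → run F
t=11: ready={D,G} → run G
t=12: ready={D,G} → run G
t=13: ready={D,G} → run G
t=14: ready={D} → run D
t=15: ready={D} → run D
t=16: ready={D} → run D
t=17: (idle)
t=18: (idle)
t=19: (idle)
t=20: (idle)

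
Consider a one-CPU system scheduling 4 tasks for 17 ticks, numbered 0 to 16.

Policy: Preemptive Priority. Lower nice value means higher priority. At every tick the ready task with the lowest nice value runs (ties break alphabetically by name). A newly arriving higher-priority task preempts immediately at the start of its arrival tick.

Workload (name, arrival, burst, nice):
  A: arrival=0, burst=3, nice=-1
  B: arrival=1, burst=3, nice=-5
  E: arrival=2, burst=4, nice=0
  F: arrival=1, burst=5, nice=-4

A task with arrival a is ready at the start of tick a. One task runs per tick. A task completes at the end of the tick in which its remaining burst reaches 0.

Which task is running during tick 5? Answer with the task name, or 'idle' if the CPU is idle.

t=0: ready={A} → run A
t=1: ready={A,B,F} → run B
t=2: ready={A,B,E,F} → run B
t=3: ready={A,B,E,F} → run B
t=4: ready={A,E,F} → run F
t=5: ready={A,E,F} → run F
t=6: ready={A,E,F} → run F
t=7: ready={A,E,F} → run F
t=8: ready={A,E,F} → run F
t=9: ready={A,E} → run A
t=10: ready={A,E} → run A
t=11: ready={E} → run E
t=12: ready={E} → run E
t=13: ready={E} → run E
t=14: ready={E} → run E
t=15: (idle)
t=16: (idle)

running at tick 5 = F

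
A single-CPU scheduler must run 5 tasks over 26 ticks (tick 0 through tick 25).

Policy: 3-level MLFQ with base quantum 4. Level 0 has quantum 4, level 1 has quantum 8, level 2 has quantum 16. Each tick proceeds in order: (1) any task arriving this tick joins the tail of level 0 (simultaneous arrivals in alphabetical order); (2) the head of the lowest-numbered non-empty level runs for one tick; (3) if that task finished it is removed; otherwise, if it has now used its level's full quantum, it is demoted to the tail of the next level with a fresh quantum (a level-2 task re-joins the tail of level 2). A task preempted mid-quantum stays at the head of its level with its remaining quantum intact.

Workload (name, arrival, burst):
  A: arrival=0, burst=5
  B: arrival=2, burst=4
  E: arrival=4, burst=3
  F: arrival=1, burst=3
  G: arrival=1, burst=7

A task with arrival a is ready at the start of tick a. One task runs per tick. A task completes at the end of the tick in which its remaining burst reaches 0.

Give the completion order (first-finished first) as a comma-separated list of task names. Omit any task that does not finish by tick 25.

t=0: L0/L1/L2 = A/-/- → run A
t=1: L0/L1/L2 = AFG/-/- → run A
t=2: L0/L1/L2 = AFGB/-/- → run A
t=3: L0/L1/L2 = AFGB/-/- → run A
t=4: L0/L1/L2 = FGBE/A/- → run F
t=5: L0/L1/L2 = FGBE/A/- → run F
t=6: L0/L1/L2 = FGBE/A/- → run F
t=7: L0/L1/L2 = GBE/A/- → run G
t=8: L0/L1/L2 = GBE/A/- → run G
t=9: L0/L1/L2 = GBE/A/- → run G
t=10: L0/L1/L2 = GBE/A/- → run G
t=11: L0/L1/L2 = BE/AG/- → run B
t=12: L0/L1/L2 = BE/AG/- → run B
t=13: L0/L1/L2 = BE/AG/- → run B
t=14: L0/L1/L2 = BE/AG/- → run B
t=15: L0/L1/L2 = E/AG/- → run E
t=16: L0/L1/L2 = E/AG/- → run E
t=17: L0/L1/L2 = E/AG/- → run E
t=18: L0/L1/L2 = -/AG/- → run A
t=19: L0/L1/L2 = -/G/- → run G
t=20: L0/L1/L2 = -/G/- → run G
t=21: L0/L1/L2 = -/G/- → run G
t=22: (idle)
t=23: (idle)
t=24: (idle)
t=25: (idle)

completion order = F, B, E, A, G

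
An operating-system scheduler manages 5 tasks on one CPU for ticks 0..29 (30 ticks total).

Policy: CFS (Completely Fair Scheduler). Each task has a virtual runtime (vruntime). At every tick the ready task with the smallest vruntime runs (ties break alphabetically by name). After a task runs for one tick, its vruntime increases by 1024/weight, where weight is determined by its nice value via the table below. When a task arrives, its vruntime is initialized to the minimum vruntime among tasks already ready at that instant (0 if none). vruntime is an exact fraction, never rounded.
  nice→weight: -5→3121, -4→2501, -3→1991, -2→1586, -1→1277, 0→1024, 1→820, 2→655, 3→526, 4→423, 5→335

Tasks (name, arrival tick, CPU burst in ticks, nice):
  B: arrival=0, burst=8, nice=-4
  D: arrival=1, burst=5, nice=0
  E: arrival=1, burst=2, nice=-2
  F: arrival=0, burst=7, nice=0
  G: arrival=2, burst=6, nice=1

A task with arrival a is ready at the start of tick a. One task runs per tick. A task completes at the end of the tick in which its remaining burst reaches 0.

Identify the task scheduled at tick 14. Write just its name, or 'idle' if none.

t=0: vr[B=0 F=0] → run B
t=1: vr[B=1024/2501 D=0 E=0 F=0] → run D
t=2: vr[B=1024/2501 D=1 E=0 F=0 G=0] → run E
t=3: vr[B=1024/2501 D=1 E=512/793 F=0 G=0] → run F
t=4: vr[B=1024/2501 D=1 E=512/793 F=1 G=0] → run G
t=5: vr[B=1024/2501 D=1 E=512/793 F=1 G=256/205] → run B
t=6: vr[B=2048/2501 D=1 E=512/793 F=1 G=256/205] → run E
t=7: vr[B=2048/2501 D=1 F=1 G=256/205] → run B
t=8: vr[B=3072/2501 D=1 F=1 G=256/205] → run D
t=9: vr[B=3072/2501 D=2 F=1 G=256/205] → run F
t=10: vr[B=3072/2501 D=2 F=2 G=256/205] → run B
t=11: vr[B=4096/2501 D=2 F=2 G=256/205] → run G
t=12: vr[B=4096/2501 D=2 F=2 G=512/205] → run B
t=13: vr[B=5120/2501 D=2 F=2 G=512/205] → run D
t=14: vr[B=5120/2501 D=3 F=2 G=512/205] → run F
t=15: vr[B=5120/2501 D=3 F=3 G=512/205] → run B
t=16: vr[B=6144/2501 D=3 F=3 G=512/205] → run B
t=17: vr[B=7168/2501 D=3 F=3 G=512/205] → run G
t=18: vr[B=7168/2501 D=3 F=3 G=768/205] → run B
t=19: vr[D=3 F=3 G=768/205] → run D
t=20: vr[D=4 F=3 G=768/205] → run F
t=21: vr[D=4 F=4 G=768/205] → run G
t=22: vr[D=4 F=4 G=1024/205] → run D
t=23: vr[F=4 G=1024/205] → run F
t=24: vr[F=5 G=1024/205] → run G
t=25: vr[F=5 G=256/41] → run F
t=26: vr[F=6 G=256/41] → run F
t=27: vr[G=256/41] → run G
t=28: (idle)
t=29: (idle)

running at tick 14 = F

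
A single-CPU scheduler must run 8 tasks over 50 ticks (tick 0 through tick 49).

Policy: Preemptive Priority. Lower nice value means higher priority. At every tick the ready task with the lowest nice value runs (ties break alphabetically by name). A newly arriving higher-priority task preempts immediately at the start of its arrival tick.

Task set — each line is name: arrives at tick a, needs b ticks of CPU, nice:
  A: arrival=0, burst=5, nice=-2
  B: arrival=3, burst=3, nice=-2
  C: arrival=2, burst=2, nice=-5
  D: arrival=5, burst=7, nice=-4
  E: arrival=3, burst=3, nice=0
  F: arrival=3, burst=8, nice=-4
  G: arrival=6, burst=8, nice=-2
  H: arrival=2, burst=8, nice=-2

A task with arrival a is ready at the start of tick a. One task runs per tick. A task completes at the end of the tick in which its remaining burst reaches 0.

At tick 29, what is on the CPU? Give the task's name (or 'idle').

t=0: ready={A} → run A
t=1: ready={A} → run A
t=2: ready={A,C,H} → run C
t=3: ready={A,B,C,E,F,H} → run C
t=4: ready={A,B,E,F,H} → run F
t=5: ready={A,B,D,E,F,H} → run D
t=6: ready={A,B,D,E,F,G,H} → run D
t=7: ready={A,B,D,E,F,G,H} → run D
t=8: ready={A,B,D,E,F,G,H} → run D
t=9: ready={A,B,D,E,F,G,H} → run D
t=10: ready={A,B,D,E,F,G,H} → run D
t=11: ready={A,B,D,E,F,G,H} → run D
t=12: ready={A,B,E,F,G,H} → run F
t=13: ready={A,B,E,F,G,H} → run F
t=14: ready={A,B,E,F,G,H} → run F
t=15: ready={A,B,E,F,G,H} → run F
t=16: ready={A,B,E,F,G,H} → run F
t=17: ready={A,B,E,F,G,H} → run F
t=18: ready={A,B,E,F,G,H} → run F
t=19: ready={A,B,E,G,H} → run A
t=20: ready={A,B,E,G,H} → run A
t=21: ready={A,B,E,G,H} → run A
t=22: ready={B,E,G,H} → run B
t=23: ready={B,E,G,H} → run B
t=24: ready={B,E,G,H} → run B
t=25: ready={E,G,H} → run G
t=26: ready={E,G,H} → run G
t=27: ready={E,G,H} → run G
t=28: ready={E,G,H} → run G
t=29: ready={E,G,H} → run G
t=30: ready={E,G,H} → run G
t=31: ready={E,G,H} → run G
t=32: ready={E,G,H} → run G
t=33: ready={E,H} → run H
t=34: ready={E,H} → run H
t=35: ready={E,H} → run H
t=36: ready={E,H} → run H
t=37: ready={E,H} → run H
t=38: ready={E,H} → run H
t=39: ready={E,H} → run H
t=40: ready={E,H} → run H
t=41: ready={E} → run E
t=42: ready={E} → run E
t=43: ready={E} → run E
t=44: (idle)
t=45: (idle)
t=46: (idle)
t=47: (idle)
t=48: (idle)
t=49: (idle)

running at tick 29 = G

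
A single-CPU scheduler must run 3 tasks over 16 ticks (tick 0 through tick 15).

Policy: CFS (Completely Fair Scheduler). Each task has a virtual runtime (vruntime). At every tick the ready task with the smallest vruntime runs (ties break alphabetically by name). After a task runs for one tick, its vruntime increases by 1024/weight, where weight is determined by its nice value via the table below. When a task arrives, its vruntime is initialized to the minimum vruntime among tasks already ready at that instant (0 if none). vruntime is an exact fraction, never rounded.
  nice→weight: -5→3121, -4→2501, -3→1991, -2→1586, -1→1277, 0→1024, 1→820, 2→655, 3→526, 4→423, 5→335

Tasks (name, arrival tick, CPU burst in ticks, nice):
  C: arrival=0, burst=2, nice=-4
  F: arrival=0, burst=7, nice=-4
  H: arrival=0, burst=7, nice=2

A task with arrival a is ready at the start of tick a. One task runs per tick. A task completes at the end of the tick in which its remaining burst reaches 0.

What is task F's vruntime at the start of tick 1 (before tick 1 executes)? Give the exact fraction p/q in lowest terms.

t=0: vr[C=0 F=0 H=0] → run C
t=1: vr[C=1024/2501 F=0 H=0] → run F
t=2: vr[C=1024/2501 F=1024/2501 H=0] → run H
t=3: vr[C=1024/2501 F=1024/2501 H=1024/655] → run C
t=4: vr[F=1024/2501 H=1024/655] → run F
t=5: vr[F=2048/2501 H=1024/655] → run F
t=6: vr[F=3072/2501 H=1024/655] → run F
t=7: vr[F=4096/2501 H=1024/655] → run H
t=8: vr[F=4096/2501 H=2048/655] → run F
t=9: vr[F=5120/2501 H=2048/655] → run F
t=10: vr[F=6144/2501 H=2048/655] → run F
t=11: vr[H=2048/655] → run H
t=12: vr[H=3072/655] → run H
t=13: vr[H=4096/655] → run H
t=14: vr[H=1024/131] → run H
t=15: vr[H=6144/655] → run H

vruntime(F, start of tick 1) = 0/1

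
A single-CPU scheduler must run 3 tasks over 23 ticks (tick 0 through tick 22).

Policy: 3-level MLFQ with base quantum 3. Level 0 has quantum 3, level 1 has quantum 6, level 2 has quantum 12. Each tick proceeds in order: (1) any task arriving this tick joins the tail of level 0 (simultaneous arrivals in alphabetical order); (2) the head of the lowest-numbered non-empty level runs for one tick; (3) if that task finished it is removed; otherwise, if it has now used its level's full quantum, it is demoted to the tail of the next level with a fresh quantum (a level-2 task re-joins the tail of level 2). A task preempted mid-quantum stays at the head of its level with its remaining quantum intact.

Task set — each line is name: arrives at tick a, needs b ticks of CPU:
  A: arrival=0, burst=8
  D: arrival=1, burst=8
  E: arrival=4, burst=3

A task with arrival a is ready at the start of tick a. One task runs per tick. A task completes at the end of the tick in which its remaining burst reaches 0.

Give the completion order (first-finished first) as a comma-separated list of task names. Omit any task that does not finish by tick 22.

completion order = E, A, D

t=0: L0/L1/L2 = A/-/- → run A
t=1: L0/L1/L2 = AD/-/- → run A
t=2: L0/L1/L2 = AD/-/- → run A
t=3: L0/L1/L2 = D/A/- → run D
t=4: L0/L1/L2 = DE/A/- → run D
t=5: L0/L1/L2 = DE/A/- → run D
t=6: L0/L1/L2 = E/AD/- → run E
t=7: L0/L1/L2 = E/AD/- → run E
t=8: L0/L1/L2 = E/AD/- → run E
t=9: L0/L1/L2 = -/AD/- → run A
t=10: L0/L1/L2 = -/AD/- → run A
t=11: L0/L1/L2 = -/AD/- → run A
t=12: L0/L1/L2 = -/AD/- → run A
t=13: L0/L1/L2 = -/AD/- → run A
t=14: L0/L1/L2 = -/D/- → run D
t=15: L0/L1/L2 = -/D/- → run D
t=16: L0/L1/L2 = -/D/- → run D
t=17: L0/L1/L2 = -/D/- → run D
t=18: L0/L1/L2 = -/D/- → run D
t=19: (idle)
t=20: (idle)
t=21: (idle)
t=22: (idle)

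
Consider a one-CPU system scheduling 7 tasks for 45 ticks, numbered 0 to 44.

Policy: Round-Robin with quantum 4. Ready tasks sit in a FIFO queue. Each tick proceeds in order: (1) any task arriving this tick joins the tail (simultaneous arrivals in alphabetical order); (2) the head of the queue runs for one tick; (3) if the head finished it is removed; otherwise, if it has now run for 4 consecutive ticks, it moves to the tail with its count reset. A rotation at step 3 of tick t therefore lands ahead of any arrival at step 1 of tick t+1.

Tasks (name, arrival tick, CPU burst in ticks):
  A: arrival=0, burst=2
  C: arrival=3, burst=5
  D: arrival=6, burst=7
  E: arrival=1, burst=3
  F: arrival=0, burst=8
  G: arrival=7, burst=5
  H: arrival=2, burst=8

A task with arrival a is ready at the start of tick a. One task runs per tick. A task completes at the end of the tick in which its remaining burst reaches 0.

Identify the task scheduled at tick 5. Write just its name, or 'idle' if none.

running at tick 5 = F

t=0: queue=[A,F] q_used=0 → run A
t=1: queue=[A,F,E] q_used=1 → run A
t=2: queue=[F,E,H] q_used=0 → run F
t=3: queue=[F,E,H,C] q_used=1 → run F
t=4: queue=[F,E,H,C] q_used=2 → run F
t=5: queue=[F,E,H,C] q_used=3 → run F
t=6: queue=[E,H,C,F,D] q_used=0 → run E
t=7: queue=[E,H,C,F,D,G] q_used=1 → run E
t=8: queue=[E,H,C,F,D,G] q_used=2 → run E
t=9: queue=[H,C,F,D,G] q_used=0 → run H
t=10: queue=[H,C,F,D,G] q_used=1 → run H
t=11: queue=[H,C,F,D,G] q_used=2 → run H
t=12: queue=[H,C,F,D,G] q_used=3 → run H
t=13: queue=[C,F,D,G,H] q_used=0 → run C
t=14: queue=[C,F,D,G,H] q_used=1 → run C
t=15: queue=[C,F,D,G,H] q_used=2 → run C
t=16: queue=[C,F,D,G,H] q_used=3 → run C
t=17: queue=[F,D,G,H,C] q_used=0 → run F
t=18: queue=[F,D,G,H,C] q_used=1 → run F
t=19: queue=[F,D,G,H,C] q_used=2 → run F
t=20: queue=[F,D,G,H,C] q_used=3 → run F
t=21: queue=[D,G,H,C] q_used=0 → run D
t=22: queue=[D,G,H,C] q_used=1 → run D
t=23: queue=[D,G,H,C] q_used=2 → run D
t=24: queue=[D,G,H,C] q_used=3 → run D
t=25: queue=[G,H,C,D] q_used=0 → run G
t=26: queue=[G,H,C,D] q_used=1 → run G
t=27: queue=[G,H,C,D] q_used=2 → run G
t=28: queue=[G,H,C,D] q_used=3 → run G
t=29: queue=[H,C,D,G] q_used=0 → run H
t=30: queue=[H,C,D,G] q_used=1 → run H
t=31: queue=[H,C,D,G] q_used=2 → run H
t=32: queue=[H,C,D,G] q_used=3 → run H
t=33: queue=[C,D,G] q_used=0 → run C
t=34: queue=[D,G] q_used=0 → run D
t=35: queue=[D,G] q_used=1 → run D
t=36: queue=[D,G] q_used=2 → run D
t=37: queue=[G] q_used=0 → run G
t=38: (idle)
t=39: (idle)
t=40: (idle)
t=41: (idle)
t=42: (idle)
t=43: (idle)
t=44: (idle)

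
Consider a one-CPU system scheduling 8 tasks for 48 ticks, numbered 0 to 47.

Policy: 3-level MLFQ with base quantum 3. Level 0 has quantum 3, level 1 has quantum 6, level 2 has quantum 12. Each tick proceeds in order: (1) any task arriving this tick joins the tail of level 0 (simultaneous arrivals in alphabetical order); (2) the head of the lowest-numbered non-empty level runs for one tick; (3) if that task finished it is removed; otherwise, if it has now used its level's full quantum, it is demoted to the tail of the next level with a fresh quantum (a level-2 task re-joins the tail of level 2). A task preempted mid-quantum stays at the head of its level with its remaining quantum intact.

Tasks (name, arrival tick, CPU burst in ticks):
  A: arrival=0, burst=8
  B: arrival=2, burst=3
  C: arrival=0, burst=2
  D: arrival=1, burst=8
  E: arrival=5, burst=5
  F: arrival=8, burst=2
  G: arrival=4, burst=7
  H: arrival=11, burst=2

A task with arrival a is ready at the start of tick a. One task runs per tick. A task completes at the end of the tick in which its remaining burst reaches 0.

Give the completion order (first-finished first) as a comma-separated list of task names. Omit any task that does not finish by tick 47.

t=0: L0/L1/L2 = AC/-/- → run A
t=1: L0/L1/L2 = ACD/-/- → run A
t=2: L0/L1/L2 = ACDB/-/- → run A
t=3: L0/L1/L2 = CDB/A/- → run C
t=4: L0/L1/L2 = CDBG/A/- → run C
t=5: L0/L1/L2 = DBGE/A/- → run D
t=6: L0/L1/L2 = DBGE/A/- → run D
t=7: L0/L1/L2 = DBGE/A/- → run D
t=8: L0/L1/L2 = BGEF/AD/- → run B
t=9: L0/L1/L2 = BGEF/AD/- → run B
t=10: L0/L1/L2 = BGEF/AD/- → run B
t=11: L0/L1/L2 = GEFH/AD/- → run G
t=12: L0/L1/L2 = GEFH/AD/- → run G
t=13: L0/L1/L2 = GEFH/AD/- → run G
t=14: L0/L1/L2 = EFH/ADG/- → run E
t=15: L0/L1/L2 = EFH/ADG/- → run E
t=16: L0/L1/L2 = EFH/ADG/- → run E
t=17: L0/L1/L2 = FH/ADGE/- → run F
t=18: L0/L1/L2 = FH/ADGE/- → run F
t=19: L0/L1/L2 = H/ADGE/- → run H
t=20: L0/L1/L2 = H/ADGE/- → run H
t=21: L0/L1/L2 = -/ADGE/- → run A
t=22: L0/L1/L2 = -/ADGE/- → run A
t=23: L0/L1/L2 = -/ADGE/- → run A
t=24: L0/L1/L2 = -/ADGE/- → run A
t=25: L0/L1/L2 = -/ADGE/- → run A
t=26: L0/L1/L2 = -/DGE/- → run D
t=27: L0/L1/L2 = -/DGE/- → run D
t=28: L0/L1/L2 = -/DGE/- → run D
t=29: L0/L1/L2 = -/DGE/- → run D
t=30: L0/L1/L2 = -/DGE/- → run D
t=31: L0/L1/L2 = -/GE/- → run G
t=32: L0/L1/L2 = -/GE/- → run G
t=33: L0/L1/L2 = -/GE/- → run G
t=34: L0/L1/L2 = -/GE/- → run G
t=35: L0/L1/L2 = -/E/- → run E
t=36: L0/L1/L2 = -/E/- → run E
t=37: (idle)
t=38: (idle)
t=39: (idle)
t=40: (idle)
t=41: (idle)
t=42: (idle)
t=43: (idle)
t=44: (idle)
t=45: (idle)
t=46: (idle)
t=47: (idle)

completion order = C, B, F, H, A, D, G, E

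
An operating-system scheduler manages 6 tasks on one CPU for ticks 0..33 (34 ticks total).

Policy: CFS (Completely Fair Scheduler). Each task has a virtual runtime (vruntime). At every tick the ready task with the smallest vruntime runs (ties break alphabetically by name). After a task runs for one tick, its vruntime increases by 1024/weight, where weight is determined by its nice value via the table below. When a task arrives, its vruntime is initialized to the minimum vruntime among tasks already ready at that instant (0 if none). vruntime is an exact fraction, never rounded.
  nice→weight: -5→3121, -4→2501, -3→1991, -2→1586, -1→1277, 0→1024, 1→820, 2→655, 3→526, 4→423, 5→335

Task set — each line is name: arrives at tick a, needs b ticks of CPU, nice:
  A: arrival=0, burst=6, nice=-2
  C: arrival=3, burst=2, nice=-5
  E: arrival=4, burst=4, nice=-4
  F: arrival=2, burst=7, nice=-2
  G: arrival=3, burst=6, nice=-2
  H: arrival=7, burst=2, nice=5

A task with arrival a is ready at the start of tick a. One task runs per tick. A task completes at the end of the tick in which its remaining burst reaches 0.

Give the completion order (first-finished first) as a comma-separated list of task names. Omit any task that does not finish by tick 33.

completion order = C, E, A, G, H, F

t=0: vr[A=0] → run A
t=1: vr[A=512/793] → run A
t=2: vr[A=1024/793 F=1024/793] → run A
t=3: vr[A=1536/793 C=1024/793 F=1024/793 G=1024/793] → run C
t=4: vr[A=1536/793 C=4007936/2474953 E=1024/793 F=1024/793 G=1024/793] → run E
t=5: vr[A=1536/793 C=4007936/2474953 E=55296/32513 F=1024/793 G=1024/793] → run F
t=6: vr[A=1536/793 C=4007936/2474953 E=55296/32513 F=1536/793 G=1024/793] → run G
t=7: vr[A=1536/793 C=4007936/2474953 E=55296/32513 F=1536/793 G=1536/793 H=4007936/2474953] → run C
t=8: vr[A=1536/793 E=55296/32513 F=1536/793 G=1536/793 H=4007936/2474953] → run H
t=9: vr[A=1536/793 E=55296/32513 F=1536/793 G=1536/793 H=3877010432/829109255] → run E
t=10: vr[A=1536/793 E=68608/32513 F=1536/793 G=1536/793 H=3877010432/829109255] → run A
t=11: vr[A=2048/793 E=68608/32513 F=1536/793 G=1536/793 H=3877010432/829109255] → run F
t=12: vr[A=2048/793 E=68608/32513 F=2048/793 G=1536/793 H=3877010432/829109255] → run G
t=13: vr[A=2048/793 E=68608/32513 F=2048/793 G=2048/793 H=3877010432/829109255] → run E
t=14: vr[A=2048/793 E=81920/32513 F=2048/793 G=2048/793 H=3877010432/829109255] → run E
t=15: vr[A=2048/793 F=2048/793 G=2048/793 H=3877010432/829109255] → run A
t=16: vr[A=2560/793 F=2048/793 G=2048/793 H=3877010432/829109255] → run F
t=17: vr[A=2560/793 F=2560/793 G=2048/793 H=3877010432/829109255] → run G
t=18: vr[A=2560/793 F=2560/793 G=2560/793 H=3877010432/829109255] → run A
t=19: vr[F=2560/793 G=2560/793 H=3877010432/829109255] → run F
t=20: vr[F=3072/793 G=2560/793 H=3877010432/829109255] → run G
t=21: vr[F=3072/793 G=3072/793 H=3877010432/829109255] → run F
t=22: vr[F=3584/793 G=3072/793 H=3877010432/829109255] → run G
t=23: vr[F=3584/793 G=3584/793 H=3877010432/829109255] → run F
t=24: vr[F=4096/793 G=3584/793 H=3877010432/829109255] → run G
t=25: vr[F=4096/793 H=3877010432/829109255] → run H
t=26: vr[F=4096/793] → run F
t=27: (idle)
t=28: (idle)
t=29: (idle)
t=30: (idle)
t=31: (idle)
t=32: (idle)
t=33: (idle)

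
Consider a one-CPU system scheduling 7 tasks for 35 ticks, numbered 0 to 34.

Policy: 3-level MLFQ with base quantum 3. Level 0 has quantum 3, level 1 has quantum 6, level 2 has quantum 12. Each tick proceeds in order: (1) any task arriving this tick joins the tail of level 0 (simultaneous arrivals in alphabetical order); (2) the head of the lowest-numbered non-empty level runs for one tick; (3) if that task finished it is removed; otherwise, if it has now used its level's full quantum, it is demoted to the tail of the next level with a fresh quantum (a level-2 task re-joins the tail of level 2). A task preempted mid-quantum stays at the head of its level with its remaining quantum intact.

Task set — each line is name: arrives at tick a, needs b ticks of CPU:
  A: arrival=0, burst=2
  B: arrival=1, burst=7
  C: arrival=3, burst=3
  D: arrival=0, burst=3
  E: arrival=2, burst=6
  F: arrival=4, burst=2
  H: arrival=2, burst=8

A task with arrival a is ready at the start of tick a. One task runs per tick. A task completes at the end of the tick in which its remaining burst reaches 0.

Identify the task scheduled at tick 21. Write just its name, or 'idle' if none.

t=0: L0/L1/L2 = AD/-/- → run A
t=1: L0/L1/L2 = ADB/-/- → run A
t=2: L0/L1/L2 = DBEH/-/- → run D
t=3: L0/L1/L2 = DBEHC/-/- → run D
t=4: L0/L1/L2 = DBEHCF/-/- → run D
t=5: L0/L1/L2 = BEHCF/-/- → run B
t=6: L0/L1/L2 = BEHCF/-/- → run B
t=7: L0/L1/L2 = BEHCF/-/- → run B
t=8: L0/L1/L2 = EHCF/B/- → run E
t=9: L0/L1/L2 = EHCF/B/- → run E
t=10: L0/L1/L2 = EHCF/B/- → run E
t=11: L0/L1/L2 = HCF/BE/- → run H
t=12: L0/L1/L2 = HCF/BE/- → run H
t=13: L0/L1/L2 = HCF/BE/- → run H
t=14: L0/L1/L2 = CF/BEH/- → run C
t=15: L0/L1/L2 = CF/BEH/- → run C
t=16: L0/L1/L2 = CF/BEH/- → run C
t=17: L0/L1/L2 = F/BEH/- → run F
t=18: L0/L1/L2 = F/BEH/- → run F
t=19: L0/L1/L2 = -/BEH/- → run B
t=20: L0/L1/L2 = -/BEH/- → run B
t=21: L0/L1/L2 = -/BEH/- → run B
t=22: L0/L1/L2 = -/BEH/- → run B
t=23: L0/L1/L2 = -/EH/- → run E
t=24: L0/L1/L2 = -/EH/- → run E
t=25: L0/L1/L2 = -/EH/- → run E
t=26: L0/L1/L2 = -/H/- → run H
t=27: L0/L1/L2 = -/H/- → run H
t=28: L0/L1/L2 = -/H/- → run H
t=29: L0/L1/L2 = -/H/- → run H
t=30: L0/L1/L2 = -/H/- → run H
t=31: (idle)
t=32: (idle)
t=33: (idle)
t=34: (idle)

running at tick 21 = B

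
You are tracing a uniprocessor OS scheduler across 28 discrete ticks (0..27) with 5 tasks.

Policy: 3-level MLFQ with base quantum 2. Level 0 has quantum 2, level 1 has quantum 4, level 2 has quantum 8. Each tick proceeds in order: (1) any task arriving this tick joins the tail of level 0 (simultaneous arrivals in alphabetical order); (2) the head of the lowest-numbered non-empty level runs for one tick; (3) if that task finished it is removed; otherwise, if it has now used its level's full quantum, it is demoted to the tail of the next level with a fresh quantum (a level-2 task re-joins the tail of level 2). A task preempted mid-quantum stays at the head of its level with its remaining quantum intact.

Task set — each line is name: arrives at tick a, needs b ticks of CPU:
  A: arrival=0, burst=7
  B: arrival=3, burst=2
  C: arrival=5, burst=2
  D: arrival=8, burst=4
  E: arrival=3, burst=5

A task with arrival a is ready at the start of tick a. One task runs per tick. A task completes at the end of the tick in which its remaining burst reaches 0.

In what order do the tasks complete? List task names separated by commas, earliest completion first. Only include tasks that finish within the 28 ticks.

t=0: L0/L1/L2 = A/-/- → run A
t=1: L0/L1/L2 = A/-/- → run A
t=2: L0/L1/L2 = -/A/- → run A
t=3: L0/L1/L2 = BE/A/- → run B
t=4: L0/L1/L2 = BE/A/- → run B
t=5: L0/L1/L2 = EC/A/- → run E
t=6: L0/L1/L2 = EC/A/- → run E
t=7: L0/L1/L2 = C/AE/- → run C
t=8: L0/L1/L2 = CD/AE/- → run C
t=9: L0/L1/L2 = D/AE/- → run D
t=10: L0/L1/L2 = D/AE/- → run D
t=11: L0/L1/L2 = -/AED/- → run A
t=12: L0/L1/L2 = -/AED/- → run A
t=13: L0/L1/L2 = -/AED/- → run A
t=14: L0/L1/L2 = -/ED/A → run E
t=15: L0/L1/L2 = -/ED/A → run E
t=16: L0/L1/L2 = -/ED/A → run E
t=17: L0/L1/L2 = -/D/A → run D
t=18: L0/L1/L2 = -/D/A → run D
t=19: L0/L1/L2 = -/-/A → run A
t=20: (idle)
t=21: (idle)
t=22: (idle)
t=23: (idle)
t=24: (idle)
t=25: (idle)
t=26: (idle)
t=27: (idle)

completion order = B, C, E, D, A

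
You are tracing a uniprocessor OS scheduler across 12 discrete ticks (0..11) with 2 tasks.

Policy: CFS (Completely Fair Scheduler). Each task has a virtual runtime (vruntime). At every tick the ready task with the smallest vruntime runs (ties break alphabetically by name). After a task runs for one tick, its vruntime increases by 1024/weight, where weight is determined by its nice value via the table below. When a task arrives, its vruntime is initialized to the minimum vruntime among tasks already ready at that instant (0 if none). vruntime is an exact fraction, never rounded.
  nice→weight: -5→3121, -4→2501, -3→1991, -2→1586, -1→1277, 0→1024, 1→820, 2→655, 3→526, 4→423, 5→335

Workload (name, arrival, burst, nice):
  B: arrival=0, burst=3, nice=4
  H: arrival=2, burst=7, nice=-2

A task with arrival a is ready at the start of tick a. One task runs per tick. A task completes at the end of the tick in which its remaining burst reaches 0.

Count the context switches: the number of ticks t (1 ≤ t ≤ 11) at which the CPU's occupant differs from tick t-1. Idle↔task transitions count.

t=0: vr[B=0] → run B
t=1: vr[B=1024/423] → run B
t=2: vr[B=2048/423 H=2048/423] → run B
t=3: vr[H=2048/423] → run H
t=4: vr[H=1840640/335439] → run H
t=5: vr[H=2057216/335439] → run H
t=6: vr[H=2273792/335439] → run H
t=7: vr[H=2490368/335439] → run H
t=8: vr[H=2706944/335439] → run H
t=9: vr[H=2923520/335439] → run H
t=10: (idle)
t=11: (idle)

context switches = 2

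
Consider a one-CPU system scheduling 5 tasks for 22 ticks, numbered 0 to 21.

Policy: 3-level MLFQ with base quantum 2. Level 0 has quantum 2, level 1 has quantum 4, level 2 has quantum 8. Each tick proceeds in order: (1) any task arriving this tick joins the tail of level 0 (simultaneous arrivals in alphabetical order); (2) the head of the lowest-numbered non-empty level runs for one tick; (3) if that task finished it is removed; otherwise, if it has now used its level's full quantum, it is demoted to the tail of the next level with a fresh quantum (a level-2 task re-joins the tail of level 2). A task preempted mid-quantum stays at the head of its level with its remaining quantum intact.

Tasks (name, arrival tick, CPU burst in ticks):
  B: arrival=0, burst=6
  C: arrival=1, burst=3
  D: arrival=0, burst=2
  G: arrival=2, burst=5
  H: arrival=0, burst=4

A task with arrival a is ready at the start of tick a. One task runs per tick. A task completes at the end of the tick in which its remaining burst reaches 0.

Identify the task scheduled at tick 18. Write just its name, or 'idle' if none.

running at tick 18 = G

t=0: L0/L1/L2 = BDH/-/- → run B
t=1: L0/L1/L2 = BDHC/-/- → run B
t=2: L0/L1/L2 = DHCG/B/- → run D
t=3: L0/L1/L2 = DHCG/B/- → run D
t=4: L0/L1/L2 = HCG/B/- → run H
t=5: L0/L1/L2 = HCG/B/- → run H
t=6: L0/L1/L2 = CG/BH/- → run C
t=7: L0/L1/L2 = CG/BH/- → run C
t=8: L0/L1/L2 = G/BHC/- → run G
t=9: L0/L1/L2 = G/BHC/- → run G
t=10: L0/L1/L2 = -/BHCG/- → run B
t=11: L0/L1/L2 = -/BHCG/- → run B
t=12: L0/L1/L2 = -/BHCG/- → run B
t=13: L0/L1/L2 = -/BHCG/- → run B
t=14: L0/L1/L2 = -/HCG/- → run H
t=15: L0/L1/L2 = -/HCG/- → run H
t=16: L0/L1/L2 = -/CG/- → run C
t=17: L0/L1/L2 = -/G/- → run G
t=18: L0/L1/L2 = -/G/- → run G
t=19: L0/L1/L2 = -/G/- → run G
t=20: (idle)
t=21: (idle)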